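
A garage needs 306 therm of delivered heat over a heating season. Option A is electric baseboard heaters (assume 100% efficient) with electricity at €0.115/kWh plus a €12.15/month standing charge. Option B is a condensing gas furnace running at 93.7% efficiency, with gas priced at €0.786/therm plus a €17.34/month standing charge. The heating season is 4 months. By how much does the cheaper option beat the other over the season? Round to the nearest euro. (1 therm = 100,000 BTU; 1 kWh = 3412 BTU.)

€754

Heat load = 306 therm × 100,000 = 30,600,000 BTU
Gas: input = 30,600,000 / 0.937 = 32,657,417 BTU = 326.6 therm → 326.6 × €0.786 = €256.69; + 4 × €17.34 standing = €326.05
Electric: 30,600,000 BTU / 3412 = 8,968 kWh → × €0.115 = €1,031.36; + 4 × €12.15 standing = €1,079.96
Difference = |€326.05 − €1,079.96| = €753.91 ≈ €754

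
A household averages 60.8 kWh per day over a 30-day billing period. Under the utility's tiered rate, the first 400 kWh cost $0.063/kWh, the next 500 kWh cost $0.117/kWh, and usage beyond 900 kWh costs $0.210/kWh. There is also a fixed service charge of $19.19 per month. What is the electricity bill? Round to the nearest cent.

$296.93

Usage = 60.8 kWh/day × 30 days = 1824 kWh
First 400 kWh × $0.063 = $25.20
Next 500 kWh × $0.117 = $58.50
Remaining 924 kWh × $0.210 = $194.04
Energy charge = $277.74; + service $19.19 = $296.93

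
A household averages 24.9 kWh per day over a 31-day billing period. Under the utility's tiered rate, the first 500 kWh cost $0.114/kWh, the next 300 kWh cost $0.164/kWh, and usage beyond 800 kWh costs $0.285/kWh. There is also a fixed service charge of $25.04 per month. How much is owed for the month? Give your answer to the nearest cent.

$126.63

Usage = 24.9 kWh/day × 31 days = 771.9 kWh
First 500 kWh × $0.114 = $57.00
Next 271.9 kWh × $0.164 = $44.59
Remaining tier: 0 kWh (not reached)
Energy charge = $101.59; + service $25.04 = $126.63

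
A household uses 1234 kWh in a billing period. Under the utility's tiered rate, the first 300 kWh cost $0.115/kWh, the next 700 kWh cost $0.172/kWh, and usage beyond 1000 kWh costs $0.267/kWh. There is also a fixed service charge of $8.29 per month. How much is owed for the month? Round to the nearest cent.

$225.67

First 300 kWh × $0.115 = $34.50
Next 700 kWh × $0.172 = $120.40
Remaining 234 kWh × $0.267 = $62.48
Energy charge = $217.38; + service $8.29 = $225.67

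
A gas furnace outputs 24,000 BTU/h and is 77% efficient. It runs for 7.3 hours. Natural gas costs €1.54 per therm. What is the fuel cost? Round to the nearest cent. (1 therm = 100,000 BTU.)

€3.50

Heat delivered = 24,000 BTU/h × 7.3 h = 175,200 BTU
Gas input = 175,200 / 0.77 = 227,532 BTU
= 227,532 / 100,000 = 2.275 therm
Cost = 2.275 × €1.54/therm = €3.50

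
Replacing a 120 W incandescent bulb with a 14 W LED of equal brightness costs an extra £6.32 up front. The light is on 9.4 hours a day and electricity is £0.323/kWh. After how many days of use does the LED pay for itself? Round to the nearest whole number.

Power saved = 120 − 14 = 106 W
Daily energy saved = 106 W × 9.4 h = 996.4 Wh = 0.9964 kWh
Daily savings = 0.9964 × £0.323 = £0.3218
Payback = £6.32 / £0.3218 per day = 19.64 days

20 days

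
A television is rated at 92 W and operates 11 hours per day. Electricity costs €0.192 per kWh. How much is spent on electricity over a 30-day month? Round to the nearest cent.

Energy = 92 W × 11 h/day × 30 days = 30,360 Wh = 30.36 kWh
Cost = 30.36 kWh × €0.192/kWh = €5.83

€5.83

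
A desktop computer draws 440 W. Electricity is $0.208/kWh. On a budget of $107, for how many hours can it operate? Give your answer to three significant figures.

Energy budget = $107 / $0.208 per kWh = 514.4 kWh = 514,423 Wh
Runtime = 514,423 Wh / 440 W = 1,169 h

1170 h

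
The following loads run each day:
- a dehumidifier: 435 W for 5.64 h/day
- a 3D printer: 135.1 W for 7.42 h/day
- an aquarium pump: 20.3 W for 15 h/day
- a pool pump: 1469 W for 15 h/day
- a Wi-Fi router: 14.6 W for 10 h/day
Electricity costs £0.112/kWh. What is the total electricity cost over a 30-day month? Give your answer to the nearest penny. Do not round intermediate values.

dehumidifier: 435 W × 5.64 h × 30 d = 73,602 Wh = 73.6 kWh
3D printer: 135.1 W × 7.42 h × 30 d = 30,073 Wh = 30.07 kWh
aquarium pump: 20.3 W × 15 h × 30 d = 9,135 Wh = 9.135 kWh
pool pump: 1469 W × 15 h × 30 d = 661,050 Wh = 661 kWh
Wi-Fi router: 14.6 W × 10 h × 30 d = 4,380 Wh = 4.38 kWh
Total energy = 73.6 + 30.07 + 9.135 + 661 + 4.38 = 778.2 kWh
Cost = 778.2 kWh × £0.112 = £87.16

£87.16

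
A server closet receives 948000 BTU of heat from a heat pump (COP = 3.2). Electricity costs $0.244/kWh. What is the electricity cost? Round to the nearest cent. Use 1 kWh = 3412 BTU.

$21.19

Heat delivered = 948,000 BTU / 3412 = 277.8 kWh
Electrical input = 277.8 kWh / 3.2 = 86.83 kWh
Cost = 86.83 × $0.244/kWh = $21.19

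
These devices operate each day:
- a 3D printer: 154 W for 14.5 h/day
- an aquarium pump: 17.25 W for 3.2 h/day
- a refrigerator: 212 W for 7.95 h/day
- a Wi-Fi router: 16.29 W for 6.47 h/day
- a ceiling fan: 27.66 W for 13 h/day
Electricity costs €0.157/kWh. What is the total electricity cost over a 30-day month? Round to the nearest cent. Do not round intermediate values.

3D printer: 154 W × 14.5 h × 30 d = 66,990 Wh = 66.99 kWh
aquarium pump: 17.25 W × 3.2 h × 30 d = 1,656 Wh = 1.656 kWh
refrigerator: 212 W × 7.95 h × 30 d = 50,562 Wh = 50.56 kWh
Wi-Fi router: 16.29 W × 6.47 h × 30 d = 3,162 Wh = 3.162 kWh
ceiling fan: 27.66 W × 13 h × 30 d = 10,787 Wh = 10.79 kWh
Total energy = 66.99 + 1.656 + 50.56 + 3.162 + 10.79 = 133.2 kWh
Cost = 133.2 kWh × €0.157 = €20.91

€20.91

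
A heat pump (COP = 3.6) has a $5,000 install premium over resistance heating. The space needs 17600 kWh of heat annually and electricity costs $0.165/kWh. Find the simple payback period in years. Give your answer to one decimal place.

Resistance: 17600 kWh × $0.165 = $2,904.00/yr
Heat pump: 17600 / 3.6 = 4889 kWh in → × $0.165 = $806.67/yr
Annual savings = $2,097.33
Payback = $5,000 / $2,097.33 = 2.38 years

2.4 years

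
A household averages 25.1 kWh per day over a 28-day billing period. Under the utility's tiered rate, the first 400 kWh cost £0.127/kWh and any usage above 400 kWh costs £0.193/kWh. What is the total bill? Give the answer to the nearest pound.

£109

Usage = 25.1 kWh/day × 28 days = 702.8 kWh
First 400 kWh × £0.127 = £50.80
Remaining 302.8 kWh × £0.193 = £58.44
Total = £109.24 ≈ £109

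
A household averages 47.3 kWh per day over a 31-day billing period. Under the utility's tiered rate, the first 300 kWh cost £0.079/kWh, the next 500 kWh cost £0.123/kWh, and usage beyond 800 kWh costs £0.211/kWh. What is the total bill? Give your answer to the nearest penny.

Usage = 47.3 kWh/day × 31 days = 1466.3 kWh
First 300 kWh × £0.079 = £23.70
Next 500 kWh × £0.123 = £61.50
Remaining 666.3 kWh × £0.211 = £140.59
Total = £225.79

£225.79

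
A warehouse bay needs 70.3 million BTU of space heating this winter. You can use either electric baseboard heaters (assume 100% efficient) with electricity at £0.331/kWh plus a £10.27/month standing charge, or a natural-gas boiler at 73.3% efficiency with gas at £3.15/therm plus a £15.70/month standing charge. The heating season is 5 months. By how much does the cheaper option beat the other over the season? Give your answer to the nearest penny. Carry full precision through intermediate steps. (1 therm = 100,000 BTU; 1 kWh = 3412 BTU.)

Heat load = 70.3 × 10⁶ BTU = 70,300,000 BTU
Gas: input = 70,300,000 / 0.733 = 95,907,231 BTU = 959.1 therm → 959.1 × £3.15 = £3,021.08; + 5 × £15.70 standing = £3,099.58
Electric: 70,300,000 BTU / 3412 = 20,600 kWh → × £0.331 = £6,819.84; + 5 × £10.27 standing = £6,871.19
Difference = |£3,099.58 − £6,871.19| = £3,771.61

£3771.61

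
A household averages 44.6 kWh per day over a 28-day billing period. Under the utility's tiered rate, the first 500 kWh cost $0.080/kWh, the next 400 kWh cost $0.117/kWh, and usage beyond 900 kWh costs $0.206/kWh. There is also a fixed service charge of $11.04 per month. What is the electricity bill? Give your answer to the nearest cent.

Usage = 44.6 kWh/day × 28 days = 1248.8 kWh
First 500 kWh × $0.080 = $40.00
Next 400 kWh × $0.117 = $46.80
Remaining 348.8 kWh × $0.206 = $71.85
Energy charge = $158.65; + service $11.04 = $169.69

$169.69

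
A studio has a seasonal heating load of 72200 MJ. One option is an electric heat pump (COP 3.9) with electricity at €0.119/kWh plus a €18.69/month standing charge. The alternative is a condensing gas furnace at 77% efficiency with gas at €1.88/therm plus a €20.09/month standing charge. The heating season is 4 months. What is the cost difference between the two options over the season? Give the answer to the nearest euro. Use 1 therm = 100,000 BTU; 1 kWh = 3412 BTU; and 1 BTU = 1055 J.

€1064

Heat load = 72200 MJ = 72,200,000,000 J / 1055 = 68,436,019 BTU
Gas: input = 68,436,019 / 0.77 = 88,877,947 BTU = 888.8 therm → 888.8 × €1.88 = €1,670.91; + 4 × €20.09 standing = €1,751.27
Heat pump: 68,436,019 BTU / 3412 = 20,060 kWh heat; / 3.9 = 5,143 kWh in → × €0.119 = €612.01; + 4 × €18.69 standing = €686.77
Difference = |€1,751.27 − €686.77| = €1,064.50 ≈ €1064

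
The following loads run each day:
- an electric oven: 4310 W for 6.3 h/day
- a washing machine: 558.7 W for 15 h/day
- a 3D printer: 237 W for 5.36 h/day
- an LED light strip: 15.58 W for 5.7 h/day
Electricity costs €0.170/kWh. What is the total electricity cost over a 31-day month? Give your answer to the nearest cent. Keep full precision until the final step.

electric oven: 4310 W × 6.3 h × 31 d = 841,743 Wh = 841.7 kWh
washing machine: 558.7 W × 15 h × 31 d = 259,796 Wh = 259.8 kWh
3D printer: 237 W × 5.36 h × 31 d = 39,380 Wh = 39.38 kWh
LED light strip: 15.58 W × 5.7 h × 31 d = 2,753 Wh = 2.753 kWh
Total energy = 841.7 + 259.8 + 39.38 + 2.753 = 1,144 kWh
Cost = 1,144 kWh × €0.170 = €194.42

€194.42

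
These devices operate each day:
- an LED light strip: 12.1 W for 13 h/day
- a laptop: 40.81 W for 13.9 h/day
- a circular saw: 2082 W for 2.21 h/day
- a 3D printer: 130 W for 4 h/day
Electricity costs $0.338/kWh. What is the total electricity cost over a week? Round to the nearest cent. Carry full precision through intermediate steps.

LED light strip: 12.1 W × 13 h × 7 d = 1,101 Wh = 1.101 kWh
laptop: 40.81 W × 13.9 h × 7 d = 3,971 Wh = 3.971 kWh
circular saw: 2082 W × 2.21 h × 7 d = 32,209 Wh = 32.21 kWh
3D printer: 130 W × 4 h × 7 d = 3,640 Wh = 3.64 kWh
Total energy = 1.101 + 3.971 + 32.21 + 3.64 = 40.92 kWh
Cost = 40.92 kWh × $0.338 = $13.83

$13.83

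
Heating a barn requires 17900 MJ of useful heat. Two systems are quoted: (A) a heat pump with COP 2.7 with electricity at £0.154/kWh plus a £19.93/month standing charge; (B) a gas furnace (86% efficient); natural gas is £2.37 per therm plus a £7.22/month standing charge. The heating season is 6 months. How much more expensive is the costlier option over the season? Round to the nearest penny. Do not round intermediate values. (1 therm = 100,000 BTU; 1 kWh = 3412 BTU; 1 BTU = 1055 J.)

Heat load = 17900 MJ = 17,900,000,000 J / 1055 = 16,966,825 BTU
Gas: input = 16,966,825 / 0.86 = 19,728,866 BTU = 197.3 therm → 197.3 × £2.37 = £467.57; + 6 × £7.22 standing = £510.89
Heat pump: 16,966,825 BTU / 3412 = 4,973 kWh heat; / 2.7 = 1,842 kWh in → × £0.154 = £283.63; + 6 × £19.93 standing = £403.21
Difference = |£510.89 − £403.21| = £107.69

£107.69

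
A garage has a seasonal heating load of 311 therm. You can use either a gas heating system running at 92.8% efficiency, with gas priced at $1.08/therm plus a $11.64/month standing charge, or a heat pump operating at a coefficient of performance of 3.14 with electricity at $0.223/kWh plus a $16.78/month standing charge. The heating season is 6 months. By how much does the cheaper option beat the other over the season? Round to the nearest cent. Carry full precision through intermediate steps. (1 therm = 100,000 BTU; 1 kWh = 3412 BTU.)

Heat load = 311 therm × 100,000 = 31,100,000 BTU
Gas: input = 31,100,000 / 0.928 = 33,512,931 BTU = 335.1 therm → 335.1 × $1.08 = $361.94; + 6 × $11.64 standing = $431.78
Heat pump: 31,100,000 BTU / 3412 = 9,115 kWh heat; / 3.14 = 2,903 kWh in → × $0.223 = $647.33; + 6 × $16.78 standing = $748.01
Difference = |$431.78 − $748.01| = $316.23

$316.23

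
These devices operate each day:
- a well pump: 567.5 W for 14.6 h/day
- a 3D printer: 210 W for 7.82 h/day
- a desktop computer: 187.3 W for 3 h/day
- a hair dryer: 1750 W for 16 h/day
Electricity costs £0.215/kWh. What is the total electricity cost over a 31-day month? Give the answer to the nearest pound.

well pump: 567.5 W × 14.6 h × 31 d = 256,850 Wh = 256.9 kWh
3D printer: 210 W × 7.82 h × 31 d = 50,908 Wh = 50.91 kWh
desktop computer: 187.3 W × 3 h × 31 d = 17,419 Wh = 17.42 kWh
hair dryer: 1750 W × 16 h × 31 d = 868,000 Wh = 868 kWh
Total energy = 256.9 + 50.91 + 17.42 + 868 = 1,193 kWh
Cost = 1,193 kWh × £0.215 = £256.53 ≈ £257

£257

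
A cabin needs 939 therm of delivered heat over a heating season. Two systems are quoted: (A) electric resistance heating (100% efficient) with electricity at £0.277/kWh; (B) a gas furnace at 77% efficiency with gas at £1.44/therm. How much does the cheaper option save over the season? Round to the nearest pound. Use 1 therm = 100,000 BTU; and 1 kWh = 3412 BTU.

Heat load = 939 therm × 100,000 = 93,900,000 BTU
Gas: input = 93,900,000 / 0.77 = 121,948,052 BTU = 1,219 therm → 1,219 × £1.44 = £1,756.05
Electric: 93,900,000 BTU / 3412 = 27,520 kWh → × £0.277 = £7,623.18
Difference = |£1,756.05 − £7,623.18| = £5,867.13 ≈ £5867

£5867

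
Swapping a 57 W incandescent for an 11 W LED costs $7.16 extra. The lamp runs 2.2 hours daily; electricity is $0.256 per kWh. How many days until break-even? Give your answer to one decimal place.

Power saved = 57 − 11 = 46 W
Daily energy saved = 46 W × 2.2 h = 101.2 Wh = 0.1012 kWh
Daily savings = 0.1012 × $0.256 = $0.0259
Payback = $7.16 / $0.0259 per day = 276.4 days

276.4 days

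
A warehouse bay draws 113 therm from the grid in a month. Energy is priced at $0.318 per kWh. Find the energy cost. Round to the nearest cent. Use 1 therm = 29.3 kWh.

113 therm × (29.3 kWh/therm) = 3,311 kWh
Cost = 3,311 kWh × $0.318/kWh = $1,052.87

$1052.87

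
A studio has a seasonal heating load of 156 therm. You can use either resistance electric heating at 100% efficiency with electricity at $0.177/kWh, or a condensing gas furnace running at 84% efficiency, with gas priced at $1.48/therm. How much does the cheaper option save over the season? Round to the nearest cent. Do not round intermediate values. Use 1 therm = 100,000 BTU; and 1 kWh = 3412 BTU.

$534.40

Heat load = 156 therm × 100,000 = 15,600,000 BTU
Gas: input = 15,600,000 / 0.84 = 18,571,429 BTU = 185.7 therm → 185.7 × $1.48 = $274.86
Electric: 15,600,000 BTU / 3412 = 4,572 kWh → × $0.177 = $809.26
Difference = |$274.86 − $809.26| = $534.40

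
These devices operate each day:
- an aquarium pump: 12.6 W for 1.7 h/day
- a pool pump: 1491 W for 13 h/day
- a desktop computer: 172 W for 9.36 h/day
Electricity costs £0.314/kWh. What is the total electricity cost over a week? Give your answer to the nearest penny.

aquarium pump: 12.6 W × 1.7 h × 7 d = 150 Wh = 0.1499 kWh
pool pump: 1491 W × 13 h × 7 d = 135,681 Wh = 135.7 kWh
desktop computer: 172 W × 9.36 h × 7 d = 11,269 Wh = 11.27 kWh
Total energy = 0.1499 + 135.7 + 11.27 = 147.1 kWh
Cost = 147.1 kWh × £0.314 = £46.19

£46.19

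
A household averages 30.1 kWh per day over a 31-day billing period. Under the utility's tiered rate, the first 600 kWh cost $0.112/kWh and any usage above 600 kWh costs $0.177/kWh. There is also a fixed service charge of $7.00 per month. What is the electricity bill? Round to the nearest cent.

$133.16

Usage = 30.1 kWh/day × 31 days = 933.1 kWh
First 600 kWh × $0.112 = $67.20
Remaining 333.1 kWh × $0.177 = $58.96
Energy charge = $126.16; + service $7.00 = $133.16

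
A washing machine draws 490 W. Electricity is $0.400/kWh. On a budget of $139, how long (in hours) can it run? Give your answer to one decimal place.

709.2 h

Energy budget = $139 / $0.400 per kWh = 347.5 kWh = 347,500 Wh
Runtime = 347,500 Wh / 490 W = 709.2 h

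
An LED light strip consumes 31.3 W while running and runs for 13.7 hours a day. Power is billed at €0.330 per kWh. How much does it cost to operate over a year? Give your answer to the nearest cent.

€51.65

Energy = 31.3 W × 13.7 h/day × 365 days = 156,516 Wh = 156.5 kWh
Cost = 156.5 kWh × €0.330/kWh = €51.65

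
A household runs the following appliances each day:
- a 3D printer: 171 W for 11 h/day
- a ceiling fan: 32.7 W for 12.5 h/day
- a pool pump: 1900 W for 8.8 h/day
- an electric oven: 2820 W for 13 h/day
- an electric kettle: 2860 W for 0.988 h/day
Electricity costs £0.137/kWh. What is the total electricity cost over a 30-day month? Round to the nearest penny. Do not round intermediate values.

3D printer: 171 W × 11 h × 30 d = 56,430 Wh = 56.43 kWh
ceiling fan: 32.7 W × 12.5 h × 30 d = 12,263 Wh = 12.26 kWh
pool pump: 1900 W × 8.8 h × 30 d = 501,600 Wh = 501.6 kWh
electric oven: 2820 W × 13 h × 30 d = 1,099,800 Wh = 1,100 kWh
electric kettle: 2860 W × 0.988 h × 30 d = 84,770 Wh = 84.77 kWh
Total energy = 56.43 + 12.26 + 501.6 + 1,100 + 84.77 = 1,755 kWh
Cost = 1,755 kWh × £0.137 = £240.42

£240.42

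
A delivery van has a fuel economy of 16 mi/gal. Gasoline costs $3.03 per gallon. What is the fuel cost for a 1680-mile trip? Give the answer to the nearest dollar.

Fuel = 1680 mi / 16 mpg = 105 gal
Cost = 105 gal × $3.03/gal = $318.15 ≈ $318

$318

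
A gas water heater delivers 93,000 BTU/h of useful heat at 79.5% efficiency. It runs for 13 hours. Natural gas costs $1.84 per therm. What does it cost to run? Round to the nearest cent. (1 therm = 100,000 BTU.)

Heat delivered = 93,000 BTU/h × 13 h = 1,209,000 BTU
Gas input = 1,209,000 / 0.795 = 1,520,755 BTU
= 1,520,755 / 100,000 = 15.21 therm
Cost = 15.21 × $1.84/therm = $27.98

$27.98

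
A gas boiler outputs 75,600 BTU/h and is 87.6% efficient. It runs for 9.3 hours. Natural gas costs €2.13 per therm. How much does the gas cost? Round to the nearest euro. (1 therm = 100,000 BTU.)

€17

Heat delivered = 75,600 BTU/h × 9.3 h = 703,080 BTU
Gas input = 703,080 / 0.876 = 802,603 BTU
= 802,603 / 100,000 = 8.026 therm
Cost = 8.026 × €2.13/therm = €17.10 ≈ €17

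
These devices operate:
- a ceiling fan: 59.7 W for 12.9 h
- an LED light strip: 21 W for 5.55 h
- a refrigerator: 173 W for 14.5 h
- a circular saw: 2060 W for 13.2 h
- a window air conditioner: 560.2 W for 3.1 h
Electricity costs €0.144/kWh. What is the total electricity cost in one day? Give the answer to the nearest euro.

€5

ceiling fan: 59.7 W × 12.9 h = 770 Wh = 0.7701 kWh
LED light strip: 21 W × 5.55 h = 117 Wh = 0.1166 kWh
refrigerator: 173 W × 14.5 h = 2,508 Wh = 2.509 kWh
circular saw: 2060 W × 13.2 h = 27,192 Wh = 27.19 kWh
window air conditioner: 560.2 W × 3.1 h = 1,737 Wh = 1.737 kWh
Total energy = 0.7701 + 0.1166 + 2.509 + 27.19 + 1.737 = 32.32 kWh
Cost = 32.32 kWh × €0.144 = €4.65 ≈ €5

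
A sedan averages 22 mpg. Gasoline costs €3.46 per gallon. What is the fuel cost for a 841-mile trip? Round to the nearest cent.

€132.27

Fuel = 841 mi / 22 mpg = 38.23 gal
Cost = 38.23 gal × €3.46/gal = €132.27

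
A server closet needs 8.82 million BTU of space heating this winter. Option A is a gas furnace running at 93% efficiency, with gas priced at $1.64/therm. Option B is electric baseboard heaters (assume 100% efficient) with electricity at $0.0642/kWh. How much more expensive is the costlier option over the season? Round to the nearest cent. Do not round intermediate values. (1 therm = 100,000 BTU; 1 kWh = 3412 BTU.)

Heat load = 8.82 × 10⁶ BTU = 8,820,000 BTU
Gas: input = 8,820,000 / 0.93 = 9,483,871 BTU = 94.84 therm → 94.84 × $1.64 = $155.54
Electric: 8,820,000 BTU / 3412 = 2,585 kWh → × $0.0642 = $165.96
Difference = |$155.54 − $165.96| = $10.42

$10.42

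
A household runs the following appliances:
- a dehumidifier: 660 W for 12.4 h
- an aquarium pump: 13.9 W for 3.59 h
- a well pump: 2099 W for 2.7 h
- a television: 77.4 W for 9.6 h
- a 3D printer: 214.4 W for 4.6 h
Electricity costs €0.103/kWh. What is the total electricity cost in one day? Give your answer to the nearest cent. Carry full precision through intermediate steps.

dehumidifier: 660 W × 12.4 h = 8,184 Wh = 8.184 kWh
aquarium pump: 13.9 W × 3.59 h = 50 Wh = 0.0499 kWh
well pump: 2099 W × 2.7 h = 5,667 Wh = 5.667 kWh
television: 77.4 W × 9.6 h = 743 Wh = 0.743 kWh
3D printer: 214.4 W × 4.6 h = 986 Wh = 0.9862 kWh
Total energy = 8.184 + 0.0499 + 5.667 + 0.743 + 0.9862 = 15.63 kWh
Cost = 15.63 kWh × €0.103 = €1.61

€1.61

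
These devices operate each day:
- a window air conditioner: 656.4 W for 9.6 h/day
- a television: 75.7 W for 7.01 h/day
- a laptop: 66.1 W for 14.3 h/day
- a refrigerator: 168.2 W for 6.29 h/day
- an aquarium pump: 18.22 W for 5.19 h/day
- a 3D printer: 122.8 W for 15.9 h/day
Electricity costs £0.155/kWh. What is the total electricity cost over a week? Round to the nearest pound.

£12

window air conditioner: 656.4 W × 9.6 h × 7 d = 44,110 Wh = 44.11 kWh
television: 75.7 W × 7.01 h × 7 d = 3,715 Wh = 3.715 kWh
laptop: 66.1 W × 14.3 h × 7 d = 6,617 Wh = 6.617 kWh
refrigerator: 168.2 W × 6.29 h × 7 d = 7,406 Wh = 7.406 kWh
aquarium pump: 18.22 W × 5.19 h × 7 d = 662 Wh = 0.6619 kWh
3D printer: 122.8 W × 15.9 h × 7 d = 13,668 Wh = 13.67 kWh
Total energy = 44.11 + 3.715 + 6.617 + 7.406 + 0.6619 + 13.67 = 76.18 kWh
Cost = 76.18 kWh × £0.155 = £11.81 ≈ £12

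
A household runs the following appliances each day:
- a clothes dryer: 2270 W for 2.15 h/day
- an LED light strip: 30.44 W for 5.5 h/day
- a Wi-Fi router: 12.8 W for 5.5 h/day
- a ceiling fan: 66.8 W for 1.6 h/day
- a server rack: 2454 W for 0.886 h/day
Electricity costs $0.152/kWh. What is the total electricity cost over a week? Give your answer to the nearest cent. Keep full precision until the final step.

$7.87

clothes dryer: 2270 W × 2.15 h × 7 d = 34,164 Wh = 34.16 kWh
LED light strip: 30.44 W × 5.5 h × 7 d = 1,172 Wh = 1.172 kWh
Wi-Fi router: 12.8 W × 5.5 h × 7 d = 493 Wh = 0.4928 kWh
ceiling fan: 66.8 W × 1.6 h × 7 d = 748 Wh = 0.7482 kWh
server rack: 2454 W × 0.886 h × 7 d = 15,220 Wh = 15.22 kWh
Total energy = 34.16 + 1.172 + 0.4928 + 0.7482 + 15.22 = 51.8 kWh
Cost = 51.8 kWh × $0.152 = $7.87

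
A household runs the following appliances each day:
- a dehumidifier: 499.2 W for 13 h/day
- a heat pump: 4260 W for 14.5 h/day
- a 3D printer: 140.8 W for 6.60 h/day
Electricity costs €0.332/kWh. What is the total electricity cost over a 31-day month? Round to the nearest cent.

€712.09

dehumidifier: 499.2 W × 13 h × 31 d = 201,178 Wh = 201.2 kWh
heat pump: 4260 W × 14.5 h × 31 d = 1,914,870 Wh = 1,915 kWh
3D printer: 140.8 W × 6.60 h × 31 d = 28,808 Wh = 28.81 kWh
Total energy = 201.2 + 1,915 + 28.81 = 2,145 kWh
Cost = 2,145 kWh × €0.332 = €712.09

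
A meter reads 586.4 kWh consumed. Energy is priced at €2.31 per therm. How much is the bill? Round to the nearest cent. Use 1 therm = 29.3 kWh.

€46.23

586.4 kWh × (0.03413 therm/kWh) = 20.01 therm
Cost = 20.01 therm × €2.31/therm = €46.23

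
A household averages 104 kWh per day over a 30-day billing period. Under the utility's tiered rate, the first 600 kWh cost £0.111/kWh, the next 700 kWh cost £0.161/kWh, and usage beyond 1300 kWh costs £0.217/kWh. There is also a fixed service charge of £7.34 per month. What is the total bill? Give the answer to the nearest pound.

£582

Usage = 104 kWh/day × 30 days = 3120 kWh
First 600 kWh × £0.111 = £66.60
Next 700 kWh × £0.161 = £112.70
Remaining 1820 kWh × £0.217 = £394.94
Energy charge = £574.24; + service £7.34 = £581.58 ≈ £582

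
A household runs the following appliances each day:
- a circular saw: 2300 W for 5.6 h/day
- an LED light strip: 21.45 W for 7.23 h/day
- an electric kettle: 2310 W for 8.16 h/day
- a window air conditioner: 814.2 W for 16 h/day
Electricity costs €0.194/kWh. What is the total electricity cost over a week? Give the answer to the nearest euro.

circular saw: 2300 W × 5.6 h × 7 d = 90,160 Wh = 90.16 kWh
LED light strip: 21.45 W × 7.23 h × 7 d = 1,086 Wh = 1.086 kWh
electric kettle: 2310 W × 8.16 h × 7 d = 131,947 Wh = 131.9 kWh
window air conditioner: 814.2 W × 16 h × 7 d = 91,190 Wh = 91.19 kWh
Total energy = 90.16 + 1.086 + 131.9 + 91.19 = 314.4 kWh
Cost = 314.4 kWh × €0.194 = €60.99 ≈ €61

€61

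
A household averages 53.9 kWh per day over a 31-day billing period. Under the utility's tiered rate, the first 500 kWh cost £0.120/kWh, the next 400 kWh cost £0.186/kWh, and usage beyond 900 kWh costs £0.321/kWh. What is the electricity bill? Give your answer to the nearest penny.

£381.86

Usage = 53.9 kWh/day × 31 days = 1670.9 kWh
First 500 kWh × £0.120 = £60.00
Next 400 kWh × £0.186 = £74.40
Remaining 770.9 kWh × £0.321 = £247.46
Total = £381.86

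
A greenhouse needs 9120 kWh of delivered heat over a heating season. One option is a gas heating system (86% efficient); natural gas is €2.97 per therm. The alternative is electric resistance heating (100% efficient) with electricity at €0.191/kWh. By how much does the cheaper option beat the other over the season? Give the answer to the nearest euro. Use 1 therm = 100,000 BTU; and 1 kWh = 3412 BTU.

€667

Heat load = 9120 kWh × 3412 = 31,117,440 BTU
Gas: input = 31,117,440 / 0.86 = 36,183,070 BTU = 361.8 therm → 361.8 × €2.97 = €1,074.64
Electric: 31,117,440 BTU / 3412 = 9,120 kWh → × €0.191 = €1,741.92
Difference = |€1,074.64 − €1,741.92| = €667.28 ≈ €667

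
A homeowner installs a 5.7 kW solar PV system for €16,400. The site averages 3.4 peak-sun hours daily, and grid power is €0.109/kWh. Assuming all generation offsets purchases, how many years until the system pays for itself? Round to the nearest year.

Daily generation = 5.7 kW × 3.4 h = 19.38 kWh
Annual generation = 19.38 × 365 = 7073.7 kWh
Annual savings = 7073.7 × €0.109 = €771.03
Payback = €16,400 / €771.03 = 21.3 years

21 years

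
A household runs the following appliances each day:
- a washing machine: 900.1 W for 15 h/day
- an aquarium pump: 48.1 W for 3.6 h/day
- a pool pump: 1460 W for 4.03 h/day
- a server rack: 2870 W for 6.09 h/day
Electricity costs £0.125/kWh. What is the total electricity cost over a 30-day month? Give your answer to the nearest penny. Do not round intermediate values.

£138.89

washing machine: 900.1 W × 15 h × 30 d = 405,045 Wh = 405 kWh
aquarium pump: 48.1 W × 3.6 h × 30 d = 5,195 Wh = 5.195 kWh
pool pump: 1460 W × 4.03 h × 30 d = 176,514 Wh = 176.5 kWh
server rack: 2870 W × 6.09 h × 30 d = 524,349 Wh = 524.3 kWh
Total energy = 405 + 5.195 + 176.5 + 524.3 = 1,111 kWh
Cost = 1,111 kWh × £0.125 = £138.89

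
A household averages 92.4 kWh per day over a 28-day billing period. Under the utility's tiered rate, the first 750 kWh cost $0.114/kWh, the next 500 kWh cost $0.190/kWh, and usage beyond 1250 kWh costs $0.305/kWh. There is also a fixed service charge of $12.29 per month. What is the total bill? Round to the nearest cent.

Usage = 92.4 kWh/day × 28 days = 2587.2 kWh
First 750 kWh × $0.114 = $85.50
Next 500 kWh × $0.190 = $95.00
Remaining 1337.2 kWh × $0.305 = $407.85
Energy charge = $588.35; + service $12.29 = $600.64

$600.64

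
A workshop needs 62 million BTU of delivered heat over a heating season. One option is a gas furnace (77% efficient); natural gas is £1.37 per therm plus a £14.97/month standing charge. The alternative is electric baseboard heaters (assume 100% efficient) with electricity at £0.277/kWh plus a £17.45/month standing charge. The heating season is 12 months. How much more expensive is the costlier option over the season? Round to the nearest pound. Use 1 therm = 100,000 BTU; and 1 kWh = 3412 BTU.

Heat load = 62 × 10⁶ BTU = 62,000,000 BTU
Gas: input = 62,000,000 / 0.77 = 80,519,481 BTU = 805.2 therm → 805.2 × £1.37 = £1,103.12; + 12 × £14.97 standing = £1,282.76
Electric: 62,000,000 BTU / 3412 = 18,170 kWh → × £0.277 = £5,033.41; + 12 × £17.45 standing = £5,242.81
Difference = |£1,282.76 − £5,242.81| = £3,960.05 ≈ £3960

£3960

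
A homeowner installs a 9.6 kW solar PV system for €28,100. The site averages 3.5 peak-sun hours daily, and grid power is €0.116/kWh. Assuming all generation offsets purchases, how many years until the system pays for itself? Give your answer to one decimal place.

Daily generation = 9.6 kW × 3.5 h = 33.6 kWh
Annual generation = 33.6 × 365 = 12264 kWh
Annual savings = 12264 × €0.116 = €1,422.62
Payback = €28,100 / €1,422.62 = 19.8 years

19.8 years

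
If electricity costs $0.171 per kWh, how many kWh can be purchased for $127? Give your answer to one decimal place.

742.7 kWh

$127 / $0.171 per kWh = 742.7 kWh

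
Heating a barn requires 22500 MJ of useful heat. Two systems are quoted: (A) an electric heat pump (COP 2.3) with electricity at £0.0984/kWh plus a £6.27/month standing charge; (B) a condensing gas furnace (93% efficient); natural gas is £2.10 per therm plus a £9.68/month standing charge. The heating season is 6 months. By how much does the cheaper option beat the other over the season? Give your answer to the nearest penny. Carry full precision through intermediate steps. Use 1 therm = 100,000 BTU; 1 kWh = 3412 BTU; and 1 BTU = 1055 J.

Heat load = 22500 MJ = 22,500,000,000 J / 1055 = 21,327,014 BTU
Gas: input = 21,327,014 / 0.93 = 22,932,273 BTU = 229.3 therm → 229.3 × £2.10 = £481.58; + 6 × £9.68 standing = £539.66
Heat pump: 21,327,014 BTU / 3412 = 6,251 kWh heat; / 2.3 = 2,718 kWh in → × £0.0984 = £267.42; + 6 × £6.27 standing = £305.04
Difference = |£539.66 − £305.04| = £234.62

£234.62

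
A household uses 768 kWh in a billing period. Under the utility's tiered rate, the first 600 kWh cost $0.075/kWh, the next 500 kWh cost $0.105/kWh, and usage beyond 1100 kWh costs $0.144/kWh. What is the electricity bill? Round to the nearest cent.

First 600 kWh × $0.075 = $45.00
Next 168 kWh × $0.105 = $17.64
Remaining tier: 0 kWh (not reached)
Total = $62.64

$62.64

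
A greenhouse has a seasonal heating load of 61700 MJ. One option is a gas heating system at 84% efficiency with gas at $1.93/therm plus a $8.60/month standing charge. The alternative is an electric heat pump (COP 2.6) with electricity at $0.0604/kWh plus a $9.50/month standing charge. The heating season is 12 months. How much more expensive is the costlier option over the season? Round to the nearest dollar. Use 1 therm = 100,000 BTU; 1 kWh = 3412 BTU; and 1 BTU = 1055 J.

$935

Heat load = 61700 MJ = 61,700,000,000 J / 1055 = 58,483,412 BTU
Gas: input = 58,483,412 / 0.84 = 69,623,110 BTU = 696.2 therm → 696.2 × $1.93 = $1,343.73; + 12 × $8.60 standing = $1,446.93
Heat pump: 58,483,412 BTU / 3412 = 17,140 kWh heat; / 2.6 = 6,593 kWh in → × $0.0604 = $398.19; + 12 × $9.50 standing = $512.19
Difference = |$1,446.93 − $512.19| = $934.74 ≈ $935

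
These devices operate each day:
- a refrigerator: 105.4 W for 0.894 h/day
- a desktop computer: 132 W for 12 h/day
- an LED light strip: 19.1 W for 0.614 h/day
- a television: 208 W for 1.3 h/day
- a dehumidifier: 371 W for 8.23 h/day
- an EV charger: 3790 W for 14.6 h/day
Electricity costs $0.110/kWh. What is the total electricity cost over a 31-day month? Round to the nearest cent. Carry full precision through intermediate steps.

$205.79

refrigerator: 105.4 W × 0.894 h × 31 d = 2,921 Wh = 2.921 kWh
desktop computer: 132 W × 12 h × 31 d = 49,104 Wh = 49.1 kWh
LED light strip: 19.1 W × 0.614 h × 31 d = 364 Wh = 0.3635 kWh
television: 208 W × 1.3 h × 31 d = 8,382 Wh = 8.382 kWh
dehumidifier: 371 W × 8.23 h × 31 d = 94,653 Wh = 94.65 kWh
EV charger: 3790 W × 14.6 h × 31 d = 1,715,354 Wh = 1,715 kWh
Total energy = 2.921 + 49.1 + 0.3635 + 8.382 + 94.65 + 1,715 = 1,871 kWh
Cost = 1,871 kWh × $0.110 = $205.79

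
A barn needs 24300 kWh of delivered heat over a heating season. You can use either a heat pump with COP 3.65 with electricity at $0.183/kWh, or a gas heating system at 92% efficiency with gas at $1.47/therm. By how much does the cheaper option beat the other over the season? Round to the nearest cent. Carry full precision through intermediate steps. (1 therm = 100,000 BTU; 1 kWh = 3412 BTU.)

$106.45

Heat load = 24300 kWh × 3412 = 82,911,600 BTU
Gas: input = 82,911,600 / 0.92 = 90,121,304 BTU = 901.2 therm → 901.2 × $1.47 = $1,324.78
Heat pump: 82,911,600 BTU / 3412 = 24,300 kWh heat; / 3.65 = 6,658 kWh in → × $0.183 = $1,218.33
Difference = |$1,324.78 − $1,218.33| = $106.45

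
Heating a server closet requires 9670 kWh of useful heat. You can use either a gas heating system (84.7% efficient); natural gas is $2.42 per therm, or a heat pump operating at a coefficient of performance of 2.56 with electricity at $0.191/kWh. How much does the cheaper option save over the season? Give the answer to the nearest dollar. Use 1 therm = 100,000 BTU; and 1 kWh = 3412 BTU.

Heat load = 9670 kWh × 3412 = 32,994,040 BTU
Gas: input = 32,994,040 / 0.847 = 38,954,002 BTU = 389.5 therm → 389.5 × $2.42 = $942.69
Heat pump: 32,994,040 BTU / 3412 = 9,670 kWh heat; / 2.56 = 3,777 kWh in → × $0.191 = $721.47
Difference = |$942.69 − $721.47| = $221.21 ≈ $221

$221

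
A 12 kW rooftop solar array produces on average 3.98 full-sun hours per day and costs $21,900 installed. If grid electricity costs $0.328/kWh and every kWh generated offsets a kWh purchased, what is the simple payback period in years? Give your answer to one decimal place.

3.8 years

Daily generation = 12 kW × 3.98 h = 47.76 kWh
Annual generation = 47.76 × 365 = 17432 kWh
Annual savings = 17432 × $0.328 = $5,717.83
Payback = $21,900 / $5,717.83 = 3.83 years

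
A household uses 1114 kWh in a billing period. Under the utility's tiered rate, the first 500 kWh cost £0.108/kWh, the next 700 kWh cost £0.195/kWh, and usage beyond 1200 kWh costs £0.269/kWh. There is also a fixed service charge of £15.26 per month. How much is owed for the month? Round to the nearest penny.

£188.99

First 500 kWh × £0.108 = £54.00
Next 614 kWh × £0.195 = £119.73
Remaining tier: 0 kWh (not reached)
Energy charge = £173.73; + service £15.26 = £188.99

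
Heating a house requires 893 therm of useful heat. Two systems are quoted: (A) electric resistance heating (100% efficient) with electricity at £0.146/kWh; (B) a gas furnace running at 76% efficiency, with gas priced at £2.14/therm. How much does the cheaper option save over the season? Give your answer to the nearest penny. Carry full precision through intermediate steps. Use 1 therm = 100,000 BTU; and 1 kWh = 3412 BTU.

Heat load = 893 therm × 100,000 = 89,300,000 BTU
Gas: input = 89,300,000 / 0.76 = 117,500,000 BTU = 1,175 therm → 1,175 × £2.14 = £2,514.50
Electric: 89,300,000 BTU / 3412 = 26,170 kWh → × £0.146 = £3,821.16
Difference = |£2,514.50 − £3,821.16| = £1,306.66

£1306.66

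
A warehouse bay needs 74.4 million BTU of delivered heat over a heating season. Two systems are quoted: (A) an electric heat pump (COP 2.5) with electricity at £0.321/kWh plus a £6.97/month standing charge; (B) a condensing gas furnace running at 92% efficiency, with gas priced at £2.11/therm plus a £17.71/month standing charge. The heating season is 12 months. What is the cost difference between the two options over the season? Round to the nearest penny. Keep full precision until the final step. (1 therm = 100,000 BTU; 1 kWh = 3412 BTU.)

Heat load = 74.4 × 10⁶ BTU = 74,400,000 BTU
Gas: input = 74,400,000 / 0.92 = 80,869,565 BTU = 808.7 therm → 808.7 × £2.11 = £1,706.35; + 12 × £17.71 standing = £1,918.87
Heat pump: 74,400,000 BTU / 3412 = 21,810 kWh heat; / 2.5 = 8,722 kWh in → × £0.321 = £2,799.81; + 12 × £6.97 standing = £2,883.45
Difference = |£1,918.87 − £2,883.45| = £964.58

£964.58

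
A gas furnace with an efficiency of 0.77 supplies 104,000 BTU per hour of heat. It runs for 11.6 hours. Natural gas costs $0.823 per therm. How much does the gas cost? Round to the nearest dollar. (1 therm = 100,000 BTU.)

Heat delivered = 104,000 BTU/h × 11.6 h = 1,206,400 BTU
Gas input = 1,206,400 / 0.77 = 1,566,753 BTU
= 1,566,753 / 100,000 = 15.67 therm
Cost = 15.67 × $0.823/therm = $12.89 ≈ $13

$13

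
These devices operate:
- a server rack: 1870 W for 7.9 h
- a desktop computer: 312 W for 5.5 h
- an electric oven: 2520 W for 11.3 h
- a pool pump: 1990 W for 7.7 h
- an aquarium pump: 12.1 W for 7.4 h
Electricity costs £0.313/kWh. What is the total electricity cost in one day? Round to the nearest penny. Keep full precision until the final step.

£18.90

server rack: 1870 W × 7.9 h = 14,773 Wh = 14.77 kWh
desktop computer: 312 W × 5.5 h = 1,716 Wh = 1.716 kWh
electric oven: 2520 W × 11.3 h = 28,476 Wh = 28.48 kWh
pool pump: 1990 W × 7.7 h = 15,323 Wh = 15.32 kWh
aquarium pump: 12.1 W × 7.4 h = 90 Wh = 0.08954 kWh
Total energy = 14.77 + 1.716 + 28.48 + 15.32 + 0.08954 = 60.38 kWh
Cost = 60.38 kWh × £0.313 = £18.90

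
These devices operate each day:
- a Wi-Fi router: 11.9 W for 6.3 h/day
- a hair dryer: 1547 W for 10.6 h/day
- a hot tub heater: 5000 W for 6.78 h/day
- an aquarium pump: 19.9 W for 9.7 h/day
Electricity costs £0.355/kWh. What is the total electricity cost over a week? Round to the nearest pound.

Wi-Fi router: 11.9 W × 6.3 h × 7 d = 525 Wh = 0.5248 kWh
hair dryer: 1547 W × 10.6 h × 7 d = 114,787 Wh = 114.8 kWh
hot tub heater: 5000 W × 6.78 h × 7 d = 237,300 Wh = 237.3 kWh
aquarium pump: 19.9 W × 9.7 h × 7 d = 1,351 Wh = 1.351 kWh
Total energy = 0.5248 + 114.8 + 237.3 + 1.351 = 354 kWh
Cost = 354 kWh × £0.355 = £125.66 ≈ £126

£126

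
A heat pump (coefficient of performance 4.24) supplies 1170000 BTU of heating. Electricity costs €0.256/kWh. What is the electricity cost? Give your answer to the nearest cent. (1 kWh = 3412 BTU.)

Heat delivered = 1,170,000 BTU / 3412 = 342.9 kWh
Electrical input = 342.9 kWh / 4.24 = 80.87 kWh
Cost = 80.87 × €0.256/kWh = €20.70

€20.70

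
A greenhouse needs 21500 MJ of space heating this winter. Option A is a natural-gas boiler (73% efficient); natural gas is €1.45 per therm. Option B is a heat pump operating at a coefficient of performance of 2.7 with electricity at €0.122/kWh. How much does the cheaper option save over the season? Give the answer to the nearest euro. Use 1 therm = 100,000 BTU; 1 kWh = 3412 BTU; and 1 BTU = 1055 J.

€135

Heat load = 21500 MJ = 21,500,000,000 J / 1055 = 20,379,147 BTU
Gas: input = 20,379,147 / 0.73 = 27,916,640 BTU = 279.2 therm → 279.2 × €1.45 = €404.79
Heat pump: 20,379,147 BTU / 3412 = 5,973 kWh heat; / 2.7 = 2,212 kWh in → × €0.122 = €269.88
Difference = |€404.79 − €269.88| = €134.91 ≈ €135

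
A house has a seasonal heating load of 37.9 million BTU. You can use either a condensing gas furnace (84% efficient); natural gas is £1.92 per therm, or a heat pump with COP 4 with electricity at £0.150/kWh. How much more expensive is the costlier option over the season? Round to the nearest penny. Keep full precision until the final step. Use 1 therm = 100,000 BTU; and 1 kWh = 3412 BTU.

£449.74

Heat load = 37.9 × 10⁶ BTU = 37,900,000 BTU
Gas: input = 37,900,000 / 0.84 = 45,119,048 BTU = 451.2 therm → 451.2 × £1.92 = £866.29
Heat pump: 37,900,000 BTU / 3412 = 11,110 kWh heat; / 4 = 2,777 kWh in → × £0.150 = £416.54
Difference = |£866.29 − £416.54| = £449.74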